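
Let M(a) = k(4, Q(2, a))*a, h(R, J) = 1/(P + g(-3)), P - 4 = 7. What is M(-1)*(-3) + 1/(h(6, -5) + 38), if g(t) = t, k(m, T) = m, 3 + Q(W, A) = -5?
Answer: 3668/305 ≈ 12.026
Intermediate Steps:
P = 11 (P = 4 + 7 = 11)
Q(W, A) = -8 (Q(W, A) = -3 - 5 = -8)
h(R, J) = ⅛ (h(R, J) = 1/(11 - 3) = 1/8 = ⅛)
M(a) = 4*a
M(-1)*(-3) + 1/(h(6, -5) + 38) = (4*(-1))*(-3) + 1/(⅛ + 38) = -4*(-3) + 1/(305/8) = 12 + 8/305 = 3668/305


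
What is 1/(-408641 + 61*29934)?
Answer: 1/1417333 ≈ 7.0555e-7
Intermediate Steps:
1/(-408641 + 61*29934) = 1/(-408641 + 1825974) = 1/1417333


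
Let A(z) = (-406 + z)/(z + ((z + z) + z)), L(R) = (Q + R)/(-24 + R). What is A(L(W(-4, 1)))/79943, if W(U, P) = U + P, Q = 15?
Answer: 1829/639544 ≈ 0.0028598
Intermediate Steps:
W(U, P) = P + U
L(R) = (15 + R)/(-24 + R)
A(z) = (-406 + z)/(4*z) (A(z) = (-406 + z)/(z + (2*z + z)) = (-406 + z)/(z + 3*z) = (-406 + z)/((4*z)) = (-406 + z)*(1/(4*z)) = (-406 + z)/(4*z))
A(L(W(-4, 1)))/79943 = ((-406 + (15 + (1 - 4))/(-24 + (1 - 4)))/(4*(((15 + (1 - 4))/(-24 + (1 - 4))))))/79943 = ((-406 + (15 - 3)/(-24 - 3))/(4*(((15 - 3)/(-24 - 3)))))*(1/79943) = ((-406 + 12/(-27))/(4*((12/(-27)))))*(1/79943) = ((-406 - 1/27*12)/(4*((-1/27*12))))*(1/79943) = ((-406 - 4/9)/(4*(-4/9)))*(1/79943) = ((1/4)*(-9/4)*(-3658/9))*(1/79943) = (1829/8)*(1/79943) = 1829/639544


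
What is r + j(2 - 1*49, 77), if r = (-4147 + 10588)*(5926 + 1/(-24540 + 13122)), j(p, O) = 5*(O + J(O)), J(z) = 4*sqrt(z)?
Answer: 145274070159/3806 + 20*sqrt(77) ≈ 3.8170e+7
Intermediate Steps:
j(p, O) = 5*O + 20*sqrt(O) (j(p, O) = 5*(O + 4*sqrt(O)) = 5*O + 20*sqrt(O))
r = 145272604849/3806 (r = 6441*(5926 + 1/(-11418)) = 6441*(5926 - 1/11418) = 6441*(67663067/11418) = 145272604849/3806 ≈ 3.8169e+7)
r + j(2 - 1*49, 77) = 145272604849/3806 + (5*77 + 20*sqrt(77)) = 145272604849/3806 + (385 + 20*sqrt(77)) = 145274070159/3806 + 20*sqrt(77)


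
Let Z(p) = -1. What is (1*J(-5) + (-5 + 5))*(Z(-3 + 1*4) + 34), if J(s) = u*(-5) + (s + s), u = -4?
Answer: 330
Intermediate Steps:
J(s) = 20 + 2*s (J(s) = -4*(-5) + (s + s) = 20 + 2*s)
(1*J(-5) + (-5 + 5))*(Z(-3 + 1*4) + 34) = (1*(20 + 2*(-5)) + (-5 + 5))*(-1 + 34) = (1*(20 - 10) + 0)*33 = (1*10 + 0)*33 = (10 + 0)*33 = 10*33 = 330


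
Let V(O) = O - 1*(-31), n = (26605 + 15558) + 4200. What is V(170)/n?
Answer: 201/46363 ≈ 0.0043354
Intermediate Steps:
n = 46363 (n = 42163 + 4200 = 46363)
V(O) = 31 + O (V(O) = O + 31 = 31 + O)
V(170)/n = (31 + 170)/46363 = 201*(1/46363) = 201/46363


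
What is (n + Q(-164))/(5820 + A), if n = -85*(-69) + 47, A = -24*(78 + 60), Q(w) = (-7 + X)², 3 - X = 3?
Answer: 1987/836 ≈ 2.3768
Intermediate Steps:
X = 0 (X = 3 - 1*3 = 3 - 3 = 0)
Q(w) = 49 (Q(w) = (-7 + 0)² = (-7)² = 49)
A = -3312 (A = -24*138 = -3312)
n = 5912 (n = 5865 + 47 = 5912)
(n + Q(-164))/(5820 + A) = (5912 + 49)/(5820 - 3312) = 5961/2508 = 5961*(1/2508) = 1987/836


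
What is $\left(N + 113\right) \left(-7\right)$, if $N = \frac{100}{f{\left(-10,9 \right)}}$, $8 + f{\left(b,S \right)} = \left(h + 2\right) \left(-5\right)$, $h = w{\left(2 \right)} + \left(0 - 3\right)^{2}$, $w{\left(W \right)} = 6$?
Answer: $- \frac{72863}{93} \approx -783.47$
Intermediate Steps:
$h = 15$ ($h = 6 + \left(0 - 3\right)^{2} = 6 + \left(-3\right)^{2} = 6 + 9 = 15$)
$f{\left(b,S \right)} = -93$ ($f{\left(b,S \right)} = -8 + \left(15 + 2\right) \left(-5\right) = -8 + 17 \left(-5\right) = -8 - 85 = -93$)
$N = - \frac{100}{93}$ ($N = \frac{100}{-93} = 100 \left(- \frac{1}{93}\right) = - \frac{100}{93} \approx -1.0753$)
$\left(N + 113\right) \left(-7\right) = \left(- \frac{100}{93} + 113\right) \left(-7\right) = \frac{10409}{93} \left(-7\right) = - \frac{72863}{93}$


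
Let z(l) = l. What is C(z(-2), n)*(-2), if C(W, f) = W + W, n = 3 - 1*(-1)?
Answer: 8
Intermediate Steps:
n = 4 (n = 3 + 1 = 4)
C(W, f) = 2*W
C(z(-2), n)*(-2) = (2*(-2))*(-2) = -4*(-2) = 8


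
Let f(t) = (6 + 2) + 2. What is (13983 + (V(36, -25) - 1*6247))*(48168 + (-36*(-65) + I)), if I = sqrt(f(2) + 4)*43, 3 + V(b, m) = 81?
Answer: 394669512 + 336002*sqrt(14) ≈ 3.9593e+8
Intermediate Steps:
f(t) = 10 (f(t) = 8 + 2 = 10)
V(b, m) = 78 (V(b, m) = -3 + 81 = 78)
I = 43*sqrt(14) (I = sqrt(10 + 4)*43 = sqrt(14)*43 = 43*sqrt(14) ≈ 160.89)
(13983 + (V(36, -25) - 1*6247))*(48168 + (-36*(-65) + I)) = (13983 + (78 - 1*6247))*(48168 + (-36*(-65) + 43*sqrt(14))) = (13983 + (78 - 6247))*(48168 + (2340 + 43*sqrt(14))) = (13983 - 6169)*(50508 + 43*sqrt(14)) = 7814*(50508 + 43*sqrt(14)) = 394669512 + 336002*sqrt(14)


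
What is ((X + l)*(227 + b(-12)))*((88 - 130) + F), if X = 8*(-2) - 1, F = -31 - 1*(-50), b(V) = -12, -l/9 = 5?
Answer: 306590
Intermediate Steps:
l = -45 (l = -9*5 = -45)
F = 19 (F = -31 + 50 = 19)
X = -17 (X = -16 - 1 = -17)
((X + l)*(227 + b(-12)))*((88 - 130) + F) = ((-17 - 45)*(227 - 12))*((88 - 130) + 19) = (-62*215)*(-42 + 19) = -13330*(-23) = 306590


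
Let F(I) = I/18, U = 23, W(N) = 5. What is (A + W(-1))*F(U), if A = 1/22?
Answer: 851/132 ≈ 6.4470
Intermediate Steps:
A = 1/22 ≈ 0.045455
F(I) = I/18 (F(I) = I*(1/18) = I/18)
(A + W(-1))*F(U) = (1/22 + 5)*((1/18)*23) = (111/22)*(23/18) = 851/132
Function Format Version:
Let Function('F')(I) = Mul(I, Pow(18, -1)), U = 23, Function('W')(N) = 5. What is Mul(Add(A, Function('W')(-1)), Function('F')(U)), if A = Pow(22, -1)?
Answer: Rational(851, 132) ≈ 6.4470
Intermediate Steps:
A = Rational(1, 22) ≈ 0.045455
Function('F')(I) = Mul(Rational(1, 18), I) (Function('F')(I) = Mul(I, Rational(1, 18)) = Mul(Rational(1, 18), I))
Mul(Add(A, Function('W')(-1)), Function('F')(U)) = Mul(Add(Rational(1, 22), 5), Mul(Rational(1, 18), 23)) = Mul(Rational(111, 22), Rational(23, 18)) = Rational(851, 132)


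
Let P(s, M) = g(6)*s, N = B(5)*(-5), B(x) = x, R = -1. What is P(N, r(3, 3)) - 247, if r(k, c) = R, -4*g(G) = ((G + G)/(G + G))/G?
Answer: -5903/24 ≈ -245.96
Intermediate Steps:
g(G) = -1/(4*G) (g(G) = -(G + G)/(G + G)/(4*G) = -(2*G)/((2*G))/(4*G) = -(2*G)*(1/(2*G))/(4*G) = -1/(4*G))
r(k, c) = -1
N = -25 (N = 5*(-5) = -25)
P(s, M) = -s/24 (P(s, M) = (-1/4/6)*s = (-1/4*1/6)*s = -s/24)
P(N, r(3, 3)) - 247 = -1/24*(-25) - 247 = 25/24 - 247 = -5903/24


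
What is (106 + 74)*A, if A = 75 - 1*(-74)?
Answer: 26820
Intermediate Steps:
A = 149 (A = 75 + 74 = 149)
(106 + 74)*A = (106 + 74)*149 = 180*149 = 26820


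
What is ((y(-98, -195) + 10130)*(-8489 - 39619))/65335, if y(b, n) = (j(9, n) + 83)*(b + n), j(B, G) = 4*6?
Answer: 1020899868/65335 ≈ 15626.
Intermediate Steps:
j(B, G) = 24
y(b, n) = 107*b + 107*n (y(b, n) = (24 + 83)*(b + n) = 107*(b + n) = 107*b + 107*n)
((y(-98, -195) + 10130)*(-8489 - 39619))/65335 = (((107*(-98) + 107*(-195)) + 10130)*(-8489 - 39619))/65335 = (((-10486 - 20865) + 10130)*(-48108))*(1/65335) = ((-31351 + 10130)*(-48108))*(1/65335) = -21221*(-48108)*(1/65335) = 1020899868*(1/65335) = 1020899868/65335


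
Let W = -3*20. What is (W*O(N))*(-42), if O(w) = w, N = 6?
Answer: 15120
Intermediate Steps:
W = -60
(W*O(N))*(-42) = -60*6*(-42) = -360*(-42) = 15120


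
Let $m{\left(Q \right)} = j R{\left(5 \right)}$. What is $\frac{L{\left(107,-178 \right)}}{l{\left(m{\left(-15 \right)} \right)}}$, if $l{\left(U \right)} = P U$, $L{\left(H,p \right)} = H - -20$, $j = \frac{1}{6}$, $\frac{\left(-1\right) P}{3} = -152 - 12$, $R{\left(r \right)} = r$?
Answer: $\frac{127}{410} \approx 0.30976$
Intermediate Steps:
$P = 492$ ($P = - 3 \left(-152 - 12\right) = \left(-3\right) \left(-164\right) = 492$)
$j = \frac{1}{6} \approx 0.16667$
$m{\left(Q \right)} = \frac{5}{6}$ ($m{\left(Q \right)} = \frac{1}{6} \cdot 5 = \frac{5}{6}$)
$L{\left(H,p \right)} = 20 + H$ ($L{\left(H,p \right)} = H + 20 = 20 + H$)
$l{\left(U \right)} = 492 U$
$\frac{L{\left(107,-178 \right)}}{l{\left(m{\left(-15 \right)} \right)}} = \frac{20 + 107}{492 \cdot \frac{5}{6}} = \frac{127}{410}$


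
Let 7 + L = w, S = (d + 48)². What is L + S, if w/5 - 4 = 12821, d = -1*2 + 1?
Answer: 66327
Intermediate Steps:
d = -1 (d = -2 + 1 = -1)
w = 64125 (w = 20 + 5*12821 = 20 + 64105 = 64125)
S = 2209 (S = (-1 + 48)² = 47² = 2209)
L = 64118 (L = -7 + 64125 = 64118)
L + S = 64118 + 2209 = 66327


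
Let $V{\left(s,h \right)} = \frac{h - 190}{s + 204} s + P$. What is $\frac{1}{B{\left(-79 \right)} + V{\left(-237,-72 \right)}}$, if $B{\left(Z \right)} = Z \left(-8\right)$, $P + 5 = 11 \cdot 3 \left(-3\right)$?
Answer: $- \frac{11}{14890} \approx -0.00073875$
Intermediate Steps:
$P = -104$ ($P = -5 + 11 \cdot 3 \left(-3\right) = -5 + 11 \left(-9\right) = -5 - 99 = -104$)
$V{\left(s,h \right)} = -104 + \frac{s \left(-190 + h\right)}{204 + s}$ ($V{\left(s,h \right)} = \frac{h - 190}{s + 204} s - 104 = \frac{-190 + h}{204 + s} s - 104 = \frac{s \left(-190 + h\right)}{204 + s} - 104 = -104 + \frac{s \left(-190 + h\right)}{204 + s}$)
$B{\left(Z \right)} = - 8 Z$
$\frac{1}{B{\left(-79 \right)} + V{\left(-237,-72 \right)}} = \frac{1}{\left(-8\right) \left(-79\right) + \frac{-21216 - -69678 - -17064}{204 - 237}} = \frac{1}{632 + \frac{-21216 + 69678 + 17064}{-33}} = \frac{1}{632 - \frac{21842}{11}} = \frac{1}{- \frac{14890}{11}} = - \frac{11}{14890}$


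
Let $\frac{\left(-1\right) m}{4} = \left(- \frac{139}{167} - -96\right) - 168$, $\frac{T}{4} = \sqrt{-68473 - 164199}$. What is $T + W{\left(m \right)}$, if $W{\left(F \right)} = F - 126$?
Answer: $\frac{27610}{167} + 16 i \sqrt{14542} \approx 165.33 + 1929.4 i$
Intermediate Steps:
$T = 16 i \sqrt{14542}$ ($T = 4 \sqrt{-68473 - 164199} = 4 \sqrt{-232672} = 4 \cdot 4 i \sqrt{14542} = 16 i \sqrt{14542} \approx 1929.4 i$)
$m = \frac{48652}{167}$ ($m = - 4 \left(\left(- \frac{139}{167} - -96\right) - 168\right) = - 4 \left(\left(\left(-139\right) \frac{1}{167} + 96\right) - 168\right) = - 4 \left(\left(- \frac{139}{167} + 96\right) - 168\right) = - 4 \left(\frac{15893}{167} - 168\right) = \left(-4\right) \left(- \frac{12163}{167}\right) = \frac{48652}{167} \approx 291.33$)
$W{\left(F \right)} = -126 + F$
$T + W{\left(m \right)} = 16 i \sqrt{14542} + \left(-126 + \frac{48652}{167}\right) = 16 i \sqrt{14542} + \frac{27610}{167} = \frac{27610}{167} + 16 i \sqrt{14542}$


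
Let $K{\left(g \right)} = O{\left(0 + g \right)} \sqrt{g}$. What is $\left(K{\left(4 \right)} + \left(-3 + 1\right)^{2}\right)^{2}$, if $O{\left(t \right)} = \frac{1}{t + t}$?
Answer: $\frac{289}{16} \approx 18.063$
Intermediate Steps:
$O{\left(t \right)} = \frac{1}{2 t}$
$K{\left(g \right)} = \frac{1}{2 \sqrt{g}}$ ($K{\left(g \right)} = \frac{1}{2 \left(0 + g\right)} \sqrt{g} = \frac{1}{2 g} \sqrt{g} = \frac{1}{2 \sqrt{g}}$)
$\left(K{\left(4 \right)} + \left(-3 + 1\right)^{2}\right)^{2} = \left(\frac{1}{2 \cdot 2} + \left(-3 + 1\right)^{2}\right)^{2} = \left(\frac{1}{2} \cdot \frac{1}{2} + \left(-2\right)^{2}\right)^{2} = \left(\frac{1}{4} + 4\right)^{2} = \left(\frac{17}{4}\right)^{2} = \frac{289}{16}$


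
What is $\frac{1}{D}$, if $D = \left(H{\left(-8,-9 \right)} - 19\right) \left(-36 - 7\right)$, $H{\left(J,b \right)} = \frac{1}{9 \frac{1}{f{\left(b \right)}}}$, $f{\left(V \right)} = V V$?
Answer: $\frac{1}{430} \approx 0.0023256$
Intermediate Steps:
$f{\left(V \right)} = V^{2}$
$H{\left(J,b \right)} = \frac{b^{2}}{9}$ ($H{\left(J,b \right)} = \frac{1}{9 \frac{1}{b^{2}}} = \frac{b^{2}}{9}$)
$D = 430$ ($D = \left(\frac{\left(-9\right)^{2}}{9} - 19\right) \left(-36 - 7\right) = \left(\frac{1}{9} \cdot 81 - 19\right) \left(-43\right) = \left(9 - 19\right) \left(-43\right) = \left(-10\right) \left(-43\right) = 430$)
$\frac{1}{D} = \frac{1}{430}$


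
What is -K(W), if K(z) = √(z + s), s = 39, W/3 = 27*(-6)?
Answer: -I*√447 ≈ -21.142*I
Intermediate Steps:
W = -486 (W = 3*(27*(-6)) = 3*(-162) = -486)
K(z) = √(39 + z) (K(z) = √(z + 39) = √(39 + z))
-K(W) = -√(39 - 486) = -√(-447) = -I*√447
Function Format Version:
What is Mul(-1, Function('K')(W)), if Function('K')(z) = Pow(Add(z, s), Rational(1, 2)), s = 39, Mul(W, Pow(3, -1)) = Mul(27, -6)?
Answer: Mul(-1, I, Pow(447, Rational(1, 2))) ≈ Mul(-21.142, I)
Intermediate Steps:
W = -486 (W = Mul(3, Mul(27, -6)) = Mul(3, -162) = -486)
Function('K')(z) = Pow(Add(39, z), Rational(1, 2)) (Function('K')(z) = Pow(Add(z, 39), Rational(1, 2)) = Pow(Add(39, z), Rational(1, 2)))
Mul(-1, Function('K')(W)) = Mul(-1, Pow(Add(39, -486), Rational(1, 2))) = Mul(-1, Pow(-447, Rational(1, 2))) = Mul(-1, Mul(I, Pow(447, Rational(1, 2)))) = Mul(-1, I, Pow(447, Rational(1, 2)))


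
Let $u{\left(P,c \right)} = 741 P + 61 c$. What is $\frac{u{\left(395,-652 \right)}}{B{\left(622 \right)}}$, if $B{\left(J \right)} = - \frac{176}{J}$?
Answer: $- \frac{7150823}{8} \approx -8.9385 \cdot 10^{5}$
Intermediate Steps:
$u{\left(P,c \right)} = 61 c + 741 P$
$\frac{u{\left(395,-652 \right)}}{B{\left(622 \right)}} = \frac{61 \left(-652\right) + 741 \cdot 395}{\left(-176\right) \frac{1}{622}} = \frac{-39772 + 292695}{\left(-176\right) \frac{1}{622}} = \frac{252923}{- \frac{88}{311}} = 252923 \left(- \frac{311}{88}\right) = - \frac{7150823}{8}$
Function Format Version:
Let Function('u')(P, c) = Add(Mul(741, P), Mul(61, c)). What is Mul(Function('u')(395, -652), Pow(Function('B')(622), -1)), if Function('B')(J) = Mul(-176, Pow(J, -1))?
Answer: Rational(-7150823, 8) ≈ -8.9385e+5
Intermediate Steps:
Function('u')(P, c) = Add(Mul(61, c), Mul(741, P))
Mul(Function('u')(395, -652), Pow(Function('B')(622), -1)) = Mul(Add(Mul(61, -652), Mul(741, 395)), Pow(Mul(-176, Pow(622, -1)), -1)) = Mul(Add(-39772, 292695), Pow(Mul(-176, Rational(1, 622)), -1)) = Mul(252923, Pow(Rational(-88, 311), -1)) = Mul(252923, Rational(-311, 88)) = Rational(-7150823, 8)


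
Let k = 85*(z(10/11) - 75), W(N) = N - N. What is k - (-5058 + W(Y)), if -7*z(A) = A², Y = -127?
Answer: -1123999/847 ≈ -1327.0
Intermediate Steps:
z(A) = -A²/7
W(N) = 0
k = -5408125/847 (k = 85*(-(10/11)²/7 - 75) = 85*(-⅐*100/121 - 75) = 85*(-100/847 - 75) = 85*(-63625/847) = -5408125/847 ≈ -6385.0)
k - (-5058 + W(Y)) = -5408125/847 - (-5058 + 0) = -5408125/847 - 1*(-5058) = -5408125/847 + 5058 = -1123999/847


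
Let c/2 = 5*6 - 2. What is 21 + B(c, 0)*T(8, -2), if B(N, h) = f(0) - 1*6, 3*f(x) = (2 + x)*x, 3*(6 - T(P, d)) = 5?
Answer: -5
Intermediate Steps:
T(P, d) = 13/3 (T(P, d) = 6 - ⅓*5 = 6 - 5/3 = 13/3)
c = 56 (c = 2*(5*6 - 2) = 2*(30 - 2) = 2*28 = 56)
f(x) = x*(2 + x)/3 (f(x) = ((2 + x)*x)/3 = (x*(2 + x))/3 = x*(2 + x)/3)
B(N, h) = -6 (B(N, h) = (⅓)*0*(2 + 0) - 1*6 = (⅓)*0*2 - 6 = 0 - 6 = -6)
21 + B(c, 0)*T(8, -2) = 21 - 6*13/3 = 21 - 26 = -5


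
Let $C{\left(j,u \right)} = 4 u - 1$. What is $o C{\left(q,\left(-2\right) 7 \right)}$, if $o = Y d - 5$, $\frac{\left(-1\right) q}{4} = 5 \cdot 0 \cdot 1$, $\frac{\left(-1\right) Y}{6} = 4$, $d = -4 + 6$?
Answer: $3021$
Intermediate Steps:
$d = 2$
$Y = -24$ ($Y = \left(-6\right) 4 = -24$)
$q = 0$ ($q = - 4 \cdot 5 \cdot 0 \cdot 1 = - 4 \cdot 0 \cdot 1 = \left(-4\right) 0 = 0$)
$C{\left(j,u \right)} = -1 + 4 u$
$o = -53$ ($o = \left(-24\right) 2 - 5 = -48 - 5 = -53$)
$o C{\left(q,\left(-2\right) 7 \right)} = - 53 \left(-1 + 4 \left(\left(-2\right) 7\right)\right) = - 53 \left(-1 + 4 \left(-14\right)\right) = - 53 \left(-1 - 56\right) = \left(-53\right) \left(-57\right) = 3021$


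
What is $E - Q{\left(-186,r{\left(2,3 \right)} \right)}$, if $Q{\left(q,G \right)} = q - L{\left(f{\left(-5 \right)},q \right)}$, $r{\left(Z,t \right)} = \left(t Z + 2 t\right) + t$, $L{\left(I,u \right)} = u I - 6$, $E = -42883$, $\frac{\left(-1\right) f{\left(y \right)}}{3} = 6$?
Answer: $-39355$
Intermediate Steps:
$f{\left(y \right)} = -18$ ($f{\left(y \right)} = \left(-3\right) 6 = -18$)
$L{\left(I,u \right)} = -6 + I u$ ($L{\left(I,u \right)} = I u - 6 = -6 + I u$)
$r{\left(Z,t \right)} = 3 t + Z t$ ($r{\left(Z,t \right)} = \left(Z t + 2 t\right) + t = \left(2 t + Z t\right) + t = 3 t + Z t$)
$Q{\left(q,G \right)} = 6 + 19 q$ ($Q{\left(q,G \right)} = q - \left(-6 - 18 q\right) = q + \left(6 + 18 q\right) = 6 + 19 q$)
$E - Q{\left(-186,r{\left(2,3 \right)} \right)} = -42883 - \left(6 + 19 \left(-186\right)\right) = -42883 - \left(6 - 3534\right) = -42883 - -3528 = -42883 + 3528 = -39355$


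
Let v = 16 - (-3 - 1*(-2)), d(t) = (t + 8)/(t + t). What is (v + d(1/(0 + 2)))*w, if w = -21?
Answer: -1071/2 ≈ -535.50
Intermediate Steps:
d(t) = (8 + t)/(2*t) (d(t) = (8 + t)/((2*t)) = (8 + t)*(1/(2*t)) = (8 + t)/(2*t))
v = 17 (v = 16 - (-3 + 2) = 16 - 1*(-1) = 16 + 1 = 17)
(v + d(1/(0 + 2)))*w = (17 + (8 + 1/(0 + 2))/(2*(1/(0 + 2))))*(-21) = (17 + (8 + 1/2)/(2*(1/2)))*(-21) = (17 + (8 + ½)/(2*(½)))*(-21) = (17 + (½)*2*(17/2))*(-21) = (17 + 17/2)*(-21) = (51/2)*(-21) = -1071/2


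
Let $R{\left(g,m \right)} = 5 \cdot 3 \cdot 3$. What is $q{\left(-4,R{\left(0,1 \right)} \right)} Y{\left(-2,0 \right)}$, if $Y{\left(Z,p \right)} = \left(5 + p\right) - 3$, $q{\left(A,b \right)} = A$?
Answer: $-8$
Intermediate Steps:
$R{\left(g,m \right)} = 45$ ($R{\left(g,m \right)} = 15 \cdot 3 = 45$)
$Y{\left(Z,p \right)} = 2 + p$
$q{\left(-4,R{\left(0,1 \right)} \right)} Y{\left(-2,0 \right)} = - 4 \left(2 + 0\right) = \left(-4\right) 2 = -8$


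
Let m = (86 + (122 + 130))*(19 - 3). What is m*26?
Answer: 140608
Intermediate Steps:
m = 5408 (m = (86 + 252)*16 = 338*16 = 5408)
m*26 = 5408*26 = 140608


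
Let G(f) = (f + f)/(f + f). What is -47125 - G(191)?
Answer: -47126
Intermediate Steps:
G(f) = 1 (G(f) = (2*f)/((2*f)) = (2*f)*(1/(2*f)) = 1)
-47125 - G(191) = -47125 - 1*1 = -47125 - 1 = -47126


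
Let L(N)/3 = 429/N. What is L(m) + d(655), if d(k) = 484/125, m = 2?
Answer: 161843/250 ≈ 647.37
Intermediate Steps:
L(N) = 1287/N (L(N) = 3*(429/N) = 1287/N)
d(k) = 484/125 (d(k) = 484*(1/125) = 484/125)
L(m) + d(655) = 1287/2 + 484/125 = 161843/250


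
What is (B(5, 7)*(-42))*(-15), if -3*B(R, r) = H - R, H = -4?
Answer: 1890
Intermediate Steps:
B(R, r) = 4/3 + R/3 (B(R, r) = -(-4 - R)/3 = 4/3 + R/3)
(B(5, 7)*(-42))*(-15) = ((4/3 + (1/3)*5)*(-42))*(-15) = ((4/3 + 5/3)*(-42))*(-15) = (3*(-42))*(-15) = -126*(-15) = 1890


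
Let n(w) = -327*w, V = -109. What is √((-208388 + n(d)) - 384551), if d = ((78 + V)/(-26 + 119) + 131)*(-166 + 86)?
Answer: √2825301 ≈ 1680.9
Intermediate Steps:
d = -31360/3 (d = ((78 - 109)/(-26 + 119) + 131)*(-166 + 86) = (-31/93 + 131)*(-80) = (-31*1/93 + 131)*(-80) = (-⅓ + 131)*(-80) = (392/3)*(-80) = -31360/3 ≈ -10453.)
√((-208388 + n(d)) - 384551) = √((-208388 - 327*(-31360/3)) - 384551) = √((-208388 + 3418240) - 384551) = √(3209852 - 384551) = √2825301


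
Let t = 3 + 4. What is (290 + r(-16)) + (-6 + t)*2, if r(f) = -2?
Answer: 290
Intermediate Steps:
t = 7
(290 + r(-16)) + (-6 + t)*2 = (290 - 2) + (-6 + 7)*2 = 288 + 1*2 = 288 + 2 = 290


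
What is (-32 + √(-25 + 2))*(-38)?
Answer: 1216 - 38*I*√23 ≈ 1216.0 - 182.24*I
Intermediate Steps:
(-32 + √(-25 + 2))*(-38) = (-32 + √(-23))*(-38) = (-32 + I*√23)*(-38) = 1216 - 38*I*√23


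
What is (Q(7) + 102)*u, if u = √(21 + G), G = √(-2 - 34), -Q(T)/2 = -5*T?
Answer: 172*√(21 + 6*I) ≈ 796.05 + 111.49*I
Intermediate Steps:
Q(T) = 10*T (Q(T) = -(-10)*T = 10*T)
G = 6*I (G = √(-36) = 6*I ≈ 6.0*I)
u = √(21 + 6*I) ≈ 4.6282 + 0.6482*I
(Q(7) + 102)*u = (10*7 + 102)*√(21 + 6*I) = (70 + 102)*√(21 + 6*I) = 172*√(21 + 6*I)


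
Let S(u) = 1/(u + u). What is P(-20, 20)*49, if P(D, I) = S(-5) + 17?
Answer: 8281/10 ≈ 828.10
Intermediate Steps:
S(u) = 1/(2*u)
P(D, I) = 169/10 (P(D, I) = (1/2)/(-5) + 17 = (1/2)*(-1/5) + 17 = -1/10 + 17 = 169/10)
P(-20, 20)*49 = (169/10)*49 = 8281/10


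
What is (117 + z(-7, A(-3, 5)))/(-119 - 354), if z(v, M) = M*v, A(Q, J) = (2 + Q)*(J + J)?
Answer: -17/43 ≈ -0.39535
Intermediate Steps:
A(Q, J) = 2*J*(2 + Q) (A(Q, J) = (2 + Q)*(2*J) = 2*J*(2 + Q))
(117 + z(-7, A(-3, 5)))/(-119 - 354) = (117 + (2*5*(2 - 3))*(-7))/(-119 - 354) = (117 + (2*5*(-1))*(-7))/(-473) = (117 - 10*(-7))*(-1/473) = (117 + 70)*(-1/473) = 187*(-1/473) = -17/43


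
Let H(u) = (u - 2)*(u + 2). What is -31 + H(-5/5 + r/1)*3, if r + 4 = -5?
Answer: 257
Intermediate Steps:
r = -9 (r = -4 - 5 = -9)
H(u) = (-2 + u)*(2 + u)
-31 + H(-5/5 + r/1)*3 = -31 + (-4 + (-5/5 - 9/1)²)*3 = -31 + (-4 + (-5*⅕ - 9*1)²)*3 = -31 + (-4 + (-1 - 9)²)*3 = -31 + (-4 + (-10)²)*3 = -31 + (-4 + 100)*3 = -31 + 96*3 = -31 + 288 = 257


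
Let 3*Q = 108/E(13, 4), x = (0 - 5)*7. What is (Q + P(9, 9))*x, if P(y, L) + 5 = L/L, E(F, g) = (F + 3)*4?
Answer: 1925/16 ≈ 120.31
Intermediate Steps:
E(F, g) = 12 + 4*F (E(F, g) = (3 + F)*4 = 12 + 4*F)
x = -35 (x = -5*7 = -35)
P(y, L) = -4 (P(y, L) = -5 + L/L = -5 + 1 = -4)
Q = 9/16 (Q = (108/(12 + 4*13))/3 = (108/(12 + 52))/3 = (108/64)/3 = (108*(1/64))/3 = (1/3)*(27/16) = 9/16 ≈ 0.56250)
(Q + P(9, 9))*x = (9/16 - 4)*(-35) = -55/16*(-35) = 1925/16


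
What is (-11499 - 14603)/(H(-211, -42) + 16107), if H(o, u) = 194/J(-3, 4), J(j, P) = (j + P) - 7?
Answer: -39153/24112 ≈ -1.6238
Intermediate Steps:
J(j, P) = -7 + P + j (J(j, P) = (P + j) - 7 = -7 + P + j)
H(o, u) = -97/3 (H(o, u) = 194/(-7 + 4 - 3) = 194/(-6) = 194*(-1/6) = -97/3)
(-11499 - 14603)/(H(-211, -42) + 16107) = (-11499 - 14603)/(-97/3 + 16107) = -26102/48224/3 = -26102*3/48224 = -39153/24112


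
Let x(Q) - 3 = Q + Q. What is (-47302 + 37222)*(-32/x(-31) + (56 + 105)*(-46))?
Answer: 4404173760/59 ≈ 7.4647e+7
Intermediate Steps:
x(Q) = 3 + 2*Q (x(Q) = 3 + (Q + Q) = 3 + 2*Q)
(-47302 + 37222)*(-32/x(-31) + (56 + 105)*(-46)) = (-47302 + 37222)*(-32/(3 + 2*(-31)) + (56 + 105)*(-46)) = -10080*(-32/(3 - 62) + 161*(-46)) = -10080*(-32/(-59) - 7406) = -10080*(-32*(-1/59) - 7406) = -10080*(32/59 - 7406) = -10080*(-436922/59) = 4404173760/59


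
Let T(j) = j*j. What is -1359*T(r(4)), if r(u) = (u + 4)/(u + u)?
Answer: -1359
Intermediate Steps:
r(u) = (4 + u)/(2*u) (r(u) = (4 + u)/((2*u)) = (4 + u)*(1/(2*u)) = (4 + u)/(2*u))
T(j) = j²
-1359*T(r(4)) = -1359*(4 + 4)²/64 = -1359*1² = -1359*1 = -1359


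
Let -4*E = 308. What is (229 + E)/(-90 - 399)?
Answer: -152/489 ≈ -0.31084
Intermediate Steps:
E = -77 (E = -1/4*308 = -77)
(229 + E)/(-90 - 399) = (229 - 77)/(-90 - 399) = 152/(-489) = 152*(-1/489) = -152/489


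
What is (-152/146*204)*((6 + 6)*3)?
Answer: -558144/73 ≈ -7645.8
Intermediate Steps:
(-152/146*204)*((6 + 6)*3) = (-152*1/146*204)*(12*3) = -76/73*204*36 = -15504/73*36 = -558144/73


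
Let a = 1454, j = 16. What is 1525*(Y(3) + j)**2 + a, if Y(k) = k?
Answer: 551979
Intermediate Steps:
1525*(Y(3) + j)**2 + a = 1525*(3 + 16)**2 + 1454 = 1525*19**2 + 1454 = 1525*361 + 1454 = 550525 + 1454 = 551979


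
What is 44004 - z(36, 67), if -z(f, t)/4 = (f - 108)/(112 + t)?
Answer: 7876428/179 ≈ 44002.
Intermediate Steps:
z(f, t) = -4*(-108 + f)/(112 + t) (z(f, t) = -4*(f - 108)/(112 + t) = -4*(-108 + f)/(112 + t))
44004 - z(36, 67) = 44004 - 4*(108 - 1*36)/(112 + 67) = 44004 - 4*(108 - 36)/179 = 44004 - 4*72/179 = 44004 - 1*288/179 = 44004 - 288/179 = 7876428/179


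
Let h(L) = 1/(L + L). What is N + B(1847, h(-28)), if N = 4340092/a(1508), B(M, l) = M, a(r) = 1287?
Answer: 6717181/1287 ≈ 5219.3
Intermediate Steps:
h(L) = 1/(2*L)
N = 4340092/1287 ≈ 3372.3
N + B(1847, h(-28)) = 4340092/1287 + 1847 = 6717181/1287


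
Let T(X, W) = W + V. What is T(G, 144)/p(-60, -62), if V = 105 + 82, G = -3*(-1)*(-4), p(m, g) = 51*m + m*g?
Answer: 331/660 ≈ 0.50152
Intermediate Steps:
p(m, g) = 51*m + g*m
G = -12 (G = 3*(-4) = -12)
V = 187
T(X, W) = 187 + W (T(X, W) = W + 187 = 187 + W)
T(G, 144)/p(-60, -62) = (187 + 144)/((-60*(51 - 62))) = 331/((-60*(-11))) = 331/660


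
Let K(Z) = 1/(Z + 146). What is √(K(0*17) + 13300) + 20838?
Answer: 20838 + √283502946/146 ≈ 20953.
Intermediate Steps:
K(Z) = 1/(146 + Z)
√(K(0*17) + 13300) + 20838 = √(1/(146 + 0*17) + 13300) + 20838 = √(1/(146 + 0) + 13300) + 20838 = √(1/146 + 13300) + 20838 = √(1941801/146) + 20838 = √283502946/146 + 20838 = 20838 + √283502946/146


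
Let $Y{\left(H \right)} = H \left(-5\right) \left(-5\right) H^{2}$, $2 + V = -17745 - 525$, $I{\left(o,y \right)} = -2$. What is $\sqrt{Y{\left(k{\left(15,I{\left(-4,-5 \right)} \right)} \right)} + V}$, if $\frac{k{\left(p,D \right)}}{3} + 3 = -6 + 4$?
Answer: $i \sqrt{102647} \approx 320.39 i$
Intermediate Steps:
$k{\left(p,D \right)} = -15$ ($k{\left(p,D \right)} = -9 + 3 \left(-6 + 4\right) = -9 + 3 \left(-2\right) = -9 - 6 = -15$)
$V = -18272$ ($V = -2 - 18270 = -18272$)
$Y{\left(H \right)} = 25 H^{3}$ ($Y{\left(H \right)} = - 5 H \left(-5\right) H^{2} = 25 H H^{2} = 25 H^{3}$)
$\sqrt{Y{\left(k{\left(15,I{\left(-4,-5 \right)} \right)} \right)} + V} = \sqrt{25 \left(-15\right)^{3} - 18272} = \sqrt{25 \left(-3375\right) - 18272} = \sqrt{-84375 - 18272} = \sqrt{-102647} = i \sqrt{102647}$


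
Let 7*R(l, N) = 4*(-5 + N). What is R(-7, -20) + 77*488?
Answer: 262932/7 ≈ 37562.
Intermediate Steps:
R(l, N) = -20/7 + 4*N/7 (R(l, N) = (4*(-5 + N))/7 = (-20 + 4*N)/7 = -20/7 + 4*N/7)
R(-7, -20) + 77*488 = (-20/7 + (4/7)*(-20)) + 77*488 = (-20/7 - 80/7) + 37576 = -100/7 + 37576 = 262932/7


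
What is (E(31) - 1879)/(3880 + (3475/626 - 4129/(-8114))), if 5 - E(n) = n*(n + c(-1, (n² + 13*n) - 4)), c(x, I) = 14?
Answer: -4151110229/4934678306 ≈ -0.84121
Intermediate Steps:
E(n) = 5 - n*(14 + n) (E(n) = 5 - n*(n + 14) = 5 - n*(14 + n))
(E(31) - 1879)/(3880 + (3475/626 - 4129/(-8114))) = ((5 - 1*31² - 14*31) - 1879)/(3880 + (3475/626 - 4129/(-8114))) = ((5 - 1*961 - 434) - 1879)/(3880 + (3475*(1/626) - 4129*(-1/8114))) = ((5 - 961 - 434) - 1879)/(3880 + (3475/626 + 4129/8114)) = (-1390 - 1879)/(3880 + 7695226/1269841) = -3269/4934678306/1269841 = -3269*1269841/4934678306 = -4151110229/4934678306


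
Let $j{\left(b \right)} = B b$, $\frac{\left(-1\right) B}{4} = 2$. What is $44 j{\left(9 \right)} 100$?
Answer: $-316800$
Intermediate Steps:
$B = -8$ ($B = \left(-4\right) 2 = -8$)
$j{\left(b \right)} = - 8 b$
$44 j{\left(9 \right)} 100 = 44 \left(\left(-8\right) 9\right) 100 = 44 \left(-72\right) 100 = \left(-3168\right) 100 = -316800$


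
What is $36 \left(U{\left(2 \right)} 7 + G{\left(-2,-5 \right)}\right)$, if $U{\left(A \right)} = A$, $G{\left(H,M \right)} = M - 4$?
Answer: $180$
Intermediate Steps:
$G{\left(H,M \right)} = -4 + M$
$36 \left(U{\left(2 \right)} 7 + G{\left(-2,-5 \right)}\right) = 36 \left(2 \cdot 7 - 9\right) = 36 \left(14 - 9\right) = 36 \cdot 5 = 180$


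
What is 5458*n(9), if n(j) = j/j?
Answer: 5458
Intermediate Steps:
n(j) = 1
5458*n(9) = 5458*1 = 5458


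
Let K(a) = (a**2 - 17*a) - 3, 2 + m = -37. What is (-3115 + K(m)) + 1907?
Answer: 973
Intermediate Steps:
m = -39 (m = -2 - 37 = -39)
K(a) = -3 + a**2 - 17*a
(-3115 + K(m)) + 1907 = (-3115 + (-3 + (-39)**2 - 17*(-39))) + 1907 = (-3115 + (-3 + 1521 + 663)) + 1907 = (-3115 + 2181) + 1907 = -934 + 1907 = 973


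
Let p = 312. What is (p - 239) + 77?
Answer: 150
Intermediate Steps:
(p - 239) + 77 = (312 - 239) + 77 = 73 + 77 = 150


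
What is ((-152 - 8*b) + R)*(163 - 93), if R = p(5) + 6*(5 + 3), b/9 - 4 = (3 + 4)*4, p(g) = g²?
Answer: -166810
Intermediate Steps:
b = 288 (b = 36 + 9*((3 + 4)*4) = 36 + 9*(7*4) = 36 + 9*28 = 36 + 252 = 288)
R = 73 (R = 5² + 6*(5 + 3) = 25 + 6*8 = 25 + 48 = 73)
((-152 - 8*b) + R)*(163 - 93) = ((-152 - 8*288) + 73)*(163 - 93) = ((-152 - 2304) + 73)*70 = (-2456 + 73)*70 = -2383*70 = -166810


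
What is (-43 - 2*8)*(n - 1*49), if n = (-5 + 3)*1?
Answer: 3009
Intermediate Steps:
n = -2 (n = -2*1 = -2)
(-43 - 2*8)*(n - 1*49) = (-43 - 2*8)*(-2 - 1*49) = (-43 - 16)*(-2 - 49) = -59*(-51) = 3009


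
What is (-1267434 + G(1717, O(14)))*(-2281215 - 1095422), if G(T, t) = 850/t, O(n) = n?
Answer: 29956216705481/7 ≈ 4.2795e+12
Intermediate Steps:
(-1267434 + G(1717, O(14)))*(-2281215 - 1095422) = (-1267434 + 850/14)*(-2281215 - 1095422) = (-1267434 + 850*(1/14))*(-3376637) = (-1267434 + 425/7)*(-3376637) = -8871613/7*(-3376637) = 29956216705481/7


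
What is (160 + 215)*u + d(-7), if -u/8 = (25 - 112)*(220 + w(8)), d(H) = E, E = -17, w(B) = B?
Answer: 59507983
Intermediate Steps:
d(H) = -17
u = 158688 (u = -8*(25 - 112)*(220 + 8) = -(-696)*228 = -8*(-19836) = 158688)
(160 + 215)*u + d(-7) = (160 + 215)*158688 - 17 = 375*158688 - 17 = 59508000 - 17 = 59507983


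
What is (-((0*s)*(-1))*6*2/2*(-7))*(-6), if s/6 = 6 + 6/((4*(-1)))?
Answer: 0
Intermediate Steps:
s = 27 (s = 6*(6 + 6/((4*(-1)))) = 6*(6 + 6/(-4)) = 6*(6 + 6*(-¼)) = 6*(6 - 3/2) = 6*(9/2) = 27)
(-((0*s)*(-1))*6*2/2*(-7))*(-6) = (-((0*27)*(-1))*6*2/2*(-7))*(-6) = (-(0*(-1))*6*2*(½)*(-7))*(-6) = (-0*6*(-7))*(-6) = (-0*(-7))*(-6) = (-1*0*(-7))*(-6) = (0*(-7))*(-6) = 0*(-6) = 0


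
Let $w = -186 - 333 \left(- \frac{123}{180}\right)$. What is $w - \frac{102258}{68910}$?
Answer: $\frac{368127}{9188} \approx 40.066$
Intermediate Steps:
$w = \frac{831}{20}$ ($w = -186 - 333 \left(\left(-123\right) \frac{1}{180}\right) = -186 - - \frac{4551}{20} = -186 + \frac{4551}{20} = \frac{831}{20} \approx 41.55$)
$w - \frac{102258}{68910} = \frac{831}{20} - \frac{102258}{68910} = \frac{831}{20} - \frac{17043}{11485} = \frac{368127}{9188}$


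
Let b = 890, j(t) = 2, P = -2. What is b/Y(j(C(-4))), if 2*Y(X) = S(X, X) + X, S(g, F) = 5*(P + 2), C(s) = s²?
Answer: 890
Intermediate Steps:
S(g, F) = 0 (S(g, F) = 5*(-2 + 2) = 5*0 = 0)
Y(X) = X/2 (Y(X) = (0 + X)/2 = X/2)
b/Y(j(C(-4))) = 890/(((½)*2)) = 890/1 = 890*1 = 890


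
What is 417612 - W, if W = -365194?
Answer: 782806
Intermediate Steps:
417612 - W = 417612 - 1*(-365194) = 417612 + 365194 = 782806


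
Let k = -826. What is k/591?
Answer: -826/591 ≈ -1.3976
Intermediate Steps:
k/591 = -826/591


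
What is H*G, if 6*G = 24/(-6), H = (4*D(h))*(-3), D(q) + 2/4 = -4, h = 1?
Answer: -36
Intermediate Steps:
D(q) = -9/2 (D(q) = -½ - 4 = -9/2)
H = 54 (H = (4*(-9/2))*(-3) = -18*(-3) = 54)
G = -⅔ (G = (24/(-6))/6 = (24*(-⅙))/6 = (⅙)*(-4) = -⅔ ≈ -0.66667)
H*G = 54*(-⅔) = -36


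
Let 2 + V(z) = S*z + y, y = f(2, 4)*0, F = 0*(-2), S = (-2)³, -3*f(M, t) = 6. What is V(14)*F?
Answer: 0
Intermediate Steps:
f(M, t) = -2 (f(M, t) = -⅓*6 = -2)
S = -8
F = 0
y = 0 (y = -2*0 = 0)
V(z) = -2 - 8*z (V(z) = -2 + (-8*z + 0) = -2 - 8*z)
V(14)*F = (-2 - 8*14)*0 = (-2 - 112)*0 = -114*0 = 0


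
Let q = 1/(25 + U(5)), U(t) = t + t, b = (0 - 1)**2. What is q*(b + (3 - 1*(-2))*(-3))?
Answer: -2/5 ≈ -0.40000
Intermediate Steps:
b = 1 (b = (-1)**2 = 1)
U(t) = 2*t
q = 1/35 (q = 1/(25 + 2*5) = 1/(25 + 10) = 1/35 ≈ 0.028571)
q*(b + (3 - 1*(-2))*(-3)) = (1 + (3 - 1*(-2))*(-3))/35 = (1 + (3 + 2)*(-3))/35 = (1 + 5*(-3))/35 = (1 - 15)/35 = (1/35)*(-14) = -2/5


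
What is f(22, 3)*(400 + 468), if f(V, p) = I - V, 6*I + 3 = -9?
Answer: -20832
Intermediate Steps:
I = -2 (I = -1/2 + (1/6)*(-9) = -1/2 - 3/2 = -2)
f(V, p) = -2 - V
f(22, 3)*(400 + 468) = (-2 - 1*22)*(400 + 468) = (-2 - 22)*868 = -24*868 = -20832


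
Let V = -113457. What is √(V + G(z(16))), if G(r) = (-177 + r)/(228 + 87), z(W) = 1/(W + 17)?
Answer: I*√54487880601/693 ≈ 336.83*I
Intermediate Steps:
z(W) = 1/(17 + W)
G(r) = -59/105 + r/315 (G(r) = (-177 + r)/315 = (-177 + r)*(1/315) = -59/105 + r/315)
√(V + G(z(16))) = √(-113457 + (-59/105 + 1/(315*(17 + 16)))) = √(-113457 + (-59/105 + (1/315)/33)) = √(-113457 + (-59/105 + (1/315)*(1/33))) = √(-113457 + (-59/105 + 1/10395)) = √(-113457 - 1168/2079) = √(-235878271/2079) = I*√54487880601/693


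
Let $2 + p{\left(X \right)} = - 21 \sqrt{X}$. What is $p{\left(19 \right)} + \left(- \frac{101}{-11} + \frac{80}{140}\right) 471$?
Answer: $\frac{353567}{77} - 21 \sqrt{19} \approx 4500.2$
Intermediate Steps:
$p{\left(X \right)} = -2 - 21 \sqrt{X}$
$p{\left(19 \right)} + \left(- \frac{101}{-11} + \frac{80}{140}\right) 471 = \left(-2 - 21 \sqrt{19}\right) + \left(- \frac{101}{-11} + \frac{80}{140}\right) 471 = \left(-2 - 21 \sqrt{19}\right) + \left(\left(-101\right) \left(- \frac{1}{11}\right) + 80 \cdot \frac{1}{140}\right) 471 = \left(-2 - 21 \sqrt{19}\right) + \left(\frac{101}{11} + \frac{4}{7}\right) 471 = \left(-2 - 21 \sqrt{19}\right) + \frac{751}{77} \cdot 471 = \left(-2 - 21 \sqrt{19}\right) + \frac{353721}{77} = \frac{353567}{77} - 21 \sqrt{19}$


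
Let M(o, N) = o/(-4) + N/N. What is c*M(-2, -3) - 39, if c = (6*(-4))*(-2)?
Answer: 33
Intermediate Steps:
M(o, N) = 1 - o/4 (M(o, N) = o*(-¼) + 1 = -o/4 + 1 = 1 - o/4)
c = 48 (c = -24*(-2) = 48)
c*M(-2, -3) - 39 = 48*(1 - ¼*(-2)) - 39 = 48*(1 + ½) - 39 = 48*(3/2) - 39 = 72 - 39 = 33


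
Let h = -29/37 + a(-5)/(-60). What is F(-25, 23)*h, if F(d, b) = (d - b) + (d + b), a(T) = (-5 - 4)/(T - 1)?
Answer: 5985/148 ≈ 40.439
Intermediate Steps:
a(T) = -9/(-1 + T)
F(d, b) = 2*d (F(d, b) = (d - b) + (b + d) = 2*d)
h = -1197/1480 (h = -29/37 - 9/(-1 - 5)/(-60) = -29*1/37 - 9/(-6)*(-1/60) = -29/37 - 9*(-⅙)*(-1/60) = -29/37 + (3/2)*(-1/60) = -29/37 - 1/40 = -1197/1480 ≈ -0.80878)
F(-25, 23)*h = (2*(-25))*(-1197/1480) = -50*(-1197/1480) = 5985/148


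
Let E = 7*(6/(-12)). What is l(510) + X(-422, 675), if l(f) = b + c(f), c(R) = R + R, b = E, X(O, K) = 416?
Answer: 2865/2 ≈ 1432.5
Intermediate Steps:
E = -7/2 (E = 7*(6*(-1/12)) = 7*(-1/2) = -7/2 ≈ -3.5000)
b = -7/2 ≈ -3.5000
c(R) = 2*R
l(f) = -7/2 + 2*f
l(510) + X(-422, 675) = (-7/2 + 2*510) + 416 = (-7/2 + 1020) + 416 = 2033/2 + 416 = 2865/2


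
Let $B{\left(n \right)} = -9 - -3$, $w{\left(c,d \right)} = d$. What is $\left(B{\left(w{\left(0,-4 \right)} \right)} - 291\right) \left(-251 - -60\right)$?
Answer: $56727$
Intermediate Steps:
$B{\left(n \right)} = -6$ ($B{\left(n \right)} = -9 + 3 = -6$)
$\left(B{\left(w{\left(0,-4 \right)} \right)} - 291\right) \left(-251 - -60\right) = \left(-6 - 291\right) \left(-251 - -60\right) = - 297 \left(-251 + 60\right) = \left(-297\right) \left(-191\right) = 56727$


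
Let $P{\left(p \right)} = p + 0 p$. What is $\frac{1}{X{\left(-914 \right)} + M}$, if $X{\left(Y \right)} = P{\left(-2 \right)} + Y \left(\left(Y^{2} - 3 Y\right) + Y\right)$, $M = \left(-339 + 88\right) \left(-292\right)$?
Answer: $- \frac{1}{765149446} \approx -1.3069 \cdot 10^{-9}$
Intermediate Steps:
$P{\left(p \right)} = p$ ($P{\left(p \right)} = p + 0 = p$)
$M = 73292$ ($M = \left(-251\right) \left(-292\right) = 73292$)
$X{\left(Y \right)} = -2 + Y \left(Y^{2} - 2 Y\right)$ ($X{\left(Y \right)} = -2 + Y \left(\left(Y^{2} - 3 Y\right) + Y\right) = -2 + Y \left(Y^{2} - 2 Y\right)$)
$\frac{1}{X{\left(-914 \right)} + M} = \frac{1}{\left(-2 + \left(-914\right)^{3} - 2 \left(-914\right)^{2}\right) + 73292} = \frac{1}{\left(-2 - 763551944 - 1670792\right) + 73292} = \frac{1}{-765222738 + 73292} = \frac{1}{-765149446} = - \frac{1}{765149446}$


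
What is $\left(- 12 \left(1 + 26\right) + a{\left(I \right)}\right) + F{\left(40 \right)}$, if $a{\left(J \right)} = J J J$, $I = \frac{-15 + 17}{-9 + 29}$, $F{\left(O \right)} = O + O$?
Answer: $- \frac{243999}{1000} \approx -244.0$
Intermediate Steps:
$F{\left(O \right)} = 2 O$
$I = \frac{1}{10}$ ($I = \frac{2}{20} = 2 \cdot \frac{1}{20} = \frac{1}{10} \approx 0.1$)
$a{\left(J \right)} = J^{3}$ ($a{\left(J \right)} = J^{2} J = J^{3}$)
$\left(- 12 \left(1 + 26\right) + a{\left(I \right)}\right) + F{\left(40 \right)} = \left(- 12 \left(1 + 26\right) + \left(\frac{1}{10}\right)^{3}\right) + 2 \cdot 40 = \left(\left(-12\right) 27 + \frac{1}{1000}\right) + 80 = \left(-324 + \frac{1}{1000}\right) + 80 = - \frac{323999}{1000} + 80 = - \frac{243999}{1000}$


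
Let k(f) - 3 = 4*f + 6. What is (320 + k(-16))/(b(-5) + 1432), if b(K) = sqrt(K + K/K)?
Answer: 94870/512657 - 265*I/1025314 ≈ 0.18506 - 0.00025846*I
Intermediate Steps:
k(f) = 9 + 4*f (k(f) = 3 + (4*f + 6) = 3 + (6 + 4*f) = 9 + 4*f)
b(K) = sqrt(1 + K) (b(K) = sqrt(K + 1) = sqrt(1 + K))
(320 + k(-16))/(b(-5) + 1432) = (320 + (9 + 4*(-16)))/(sqrt(1 - 5) + 1432) = (320 + (9 - 64))/(sqrt(-4) + 1432) = (320 - 55)/(2*I + 1432) = 265/(1432 + 2*I) = 265*((1432 - 2*I)/2050628) = 265*(1432 - 2*I)/2050628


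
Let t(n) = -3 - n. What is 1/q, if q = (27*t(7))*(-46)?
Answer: 1/12420 ≈ 8.0515e-5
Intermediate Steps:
q = 12420 (q = (27*(-3 - 1*7))*(-46) = (27*(-3 - 7))*(-46) = (27*(-10))*(-46) = -270*(-46) = 12420)
1/q = 1/12420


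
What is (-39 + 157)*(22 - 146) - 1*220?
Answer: -14852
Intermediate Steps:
(-39 + 157)*(22 - 146) - 1*220 = 118*(-124) - 220 = -14632 - 220 = -14852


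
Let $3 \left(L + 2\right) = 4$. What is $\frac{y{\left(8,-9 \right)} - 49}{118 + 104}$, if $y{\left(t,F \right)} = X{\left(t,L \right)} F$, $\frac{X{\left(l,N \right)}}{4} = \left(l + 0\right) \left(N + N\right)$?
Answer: $\frac{335}{222} \approx 1.509$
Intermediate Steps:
$L = - \frac{2}{3}$ ($L = -2 + \frac{1}{3} \cdot 4 = -2 + \frac{4}{3} = - \frac{2}{3} \approx -0.66667$)
$X{\left(l,N \right)} = 8 N l$ ($X{\left(l,N \right)} = 4 \left(l + 0\right) \left(N + N\right) = 4 l 2 N = 4 \cdot 2 N l = 8 N l$)
$y{\left(t,F \right)} = - \frac{16 F t}{3}$ ($y{\left(t,F \right)} = 8 \left(- \frac{2}{3}\right) t F = - \frac{16 t}{3} F = - \frac{16 F t}{3}$)
$\frac{y{\left(8,-9 \right)} - 49}{118 + 104} = \frac{\left(- \frac{16}{3}\right) \left(-9\right) 8 - 49}{118 + 104} = \frac{384 - 49}{222} = \frac{1}{222} \cdot 335 = \frac{335}{222}$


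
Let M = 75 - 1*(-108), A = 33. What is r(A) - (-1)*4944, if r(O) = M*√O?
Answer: 4944 + 183*√33 ≈ 5995.3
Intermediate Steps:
M = 183 (M = 75 + 108 = 183)
r(O) = 183*√O
r(A) - (-1)*4944 = 183*√33 - (-1)*4944 = 183*√33 - 1*(-4944) = 183*√33 + 4944 = 4944 + 183*√33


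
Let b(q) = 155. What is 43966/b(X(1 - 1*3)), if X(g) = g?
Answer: 43966/155 ≈ 283.65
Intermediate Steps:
43966/b(X(1 - 1*3)) = 43966/155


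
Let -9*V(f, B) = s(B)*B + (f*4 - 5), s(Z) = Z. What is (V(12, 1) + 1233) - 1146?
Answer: 739/9 ≈ 82.111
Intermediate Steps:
V(f, B) = 5/9 - 4*f/9 - B²/9 (V(f, B) = -(B*B + (f*4 - 5))/9 = -(B² + (4*f - 5))/9 = -(B² + (-5 + 4*f))/9 = -(-5 + B² + 4*f)/9 = 5/9 - 4*f/9 - B²/9)
(V(12, 1) + 1233) - 1146 = ((5/9 - 4/9*12 - ⅑*1²) + 1233) - 1146 = ((5/9 - 16/3 - ⅑*1) + 1233) - 1146 = ((5/9 - 16/3 - ⅑) + 1233) - 1146 = (-44/9 + 1233) - 1146 = 11053/9 - 1146 = 739/9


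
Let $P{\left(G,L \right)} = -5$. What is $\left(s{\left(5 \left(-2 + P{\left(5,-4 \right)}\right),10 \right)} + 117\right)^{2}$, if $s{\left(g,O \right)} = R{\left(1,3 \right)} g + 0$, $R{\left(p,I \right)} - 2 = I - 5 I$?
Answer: $218089$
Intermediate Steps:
$R{\left(p,I \right)} = 2 - 4 I$ ($R{\left(p,I \right)} = 2 + \left(I - 5 I\right) = 2 - 4 I$)
$s{\left(g,O \right)} = - 10 g$ ($s{\left(g,O \right)} = \left(2 - 12\right) g + 0 = - 10 g + 0 = - 10 g$)
$\left(s{\left(5 \left(-2 + P{\left(5,-4 \right)}\right),10 \right)} + 117\right)^{2} = \left(- 10 \cdot 5 \left(-2 - 5\right) + 117\right)^{2} = \left(- 10 \cdot 5 \left(-7\right) + 117\right)^{2} = \left(\left(-10\right) \left(-35\right) + 117\right)^{2} = \left(350 + 117\right)^{2} = 467^{2} = 218089$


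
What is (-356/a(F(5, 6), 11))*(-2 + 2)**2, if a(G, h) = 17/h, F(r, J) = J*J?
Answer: 0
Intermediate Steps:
F(r, J) = J**2
(-356/a(F(5, 6), 11))*(-2 + 2)**2 = (-356/(17/11))*(-2 + 2)**2 = -356/(17*(1/11))*0**2 = -356/17/11*0 = -356*11/17*0 = -3916/17*0 = 0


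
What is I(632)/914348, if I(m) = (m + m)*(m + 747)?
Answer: 435764/228587 ≈ 1.9063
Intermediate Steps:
I(m) = 2*m*(747 + m) (I(m) = (2*m)*(747 + m) = 2*m*(747 + m))
I(632)/914348 = (2*632*(747 + 632))/914348 = (2*632*1379)*(1/914348) = 1743056*(1/914348) = 435764/228587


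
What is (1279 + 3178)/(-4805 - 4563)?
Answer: -4457/9368 ≈ -0.47577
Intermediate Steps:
(1279 + 3178)/(-4805 - 4563) = 4457/(-9368) = 4457*(-1/9368) = -4457/9368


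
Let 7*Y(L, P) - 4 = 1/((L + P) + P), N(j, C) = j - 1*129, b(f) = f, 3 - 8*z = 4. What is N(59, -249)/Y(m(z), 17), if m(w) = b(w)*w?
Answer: -533365/4386 ≈ -121.61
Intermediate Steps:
z = -⅛ (z = 3/8 - ⅛*4 = 3/8 - ½ = -⅛ ≈ -0.12500)
m(w) = w² (m(w) = w*w = w²)
N(j, C) = -129 + j (N(j, C) = j - 129 = -129 + j)
Y(L, P) = 4/7 + 1/(7*(L + 2*P)) (Y(L, P) = 4/7 + 1/(7*((L + P) + P)) = 4/7 + 1/(7*(L + 2*P)))
N(59, -249)/Y(m(z), 17) = (-129 + 59)/(((1 + 4*(-⅛)² + 8*17)/(7*((-⅛)² + 2*17)))) = -70*7*(1/64 + 34)/(1 + 4*(1/64) + 136) = -70*15239/(64*(1 + 1/16 + 136)) = -70/((⅐)*(64/2177)*(2193/16)) = -70/8772/15239 = -70*15239/8772 = -533365/4386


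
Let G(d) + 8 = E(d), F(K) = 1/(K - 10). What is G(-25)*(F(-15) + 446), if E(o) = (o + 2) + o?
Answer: -624344/25 ≈ -24974.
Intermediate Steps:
F(K) = 1/(-10 + K)
E(o) = 2 + 2*o (E(o) = (2 + o) + o = 2 + 2*o)
G(d) = -6 + 2*d (G(d) = -8 + (2 + 2*d) = -6 + 2*d)
G(-25)*(F(-15) + 446) = (-6 + 2*(-25))*(1/(-10 - 15) + 446) = (-6 - 50)*(1/(-25) + 446) = -56*(-1/25 + 446) = -56*11149/25 = -624344/25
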